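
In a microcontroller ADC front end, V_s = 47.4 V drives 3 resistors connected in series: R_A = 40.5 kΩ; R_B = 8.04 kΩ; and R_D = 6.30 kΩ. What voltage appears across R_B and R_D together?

V ≈ 12.4 V

Total series resistance ΣR = 40.5 + 8.04 + 6.30 = 54.84 kΩ.
R_{R_B..R_D} = 8.04 + 6.30 = 14.34 kΩ.
By the voltage-divider rule, V = 47.4 × 14.34/54.84 = 12.39 V.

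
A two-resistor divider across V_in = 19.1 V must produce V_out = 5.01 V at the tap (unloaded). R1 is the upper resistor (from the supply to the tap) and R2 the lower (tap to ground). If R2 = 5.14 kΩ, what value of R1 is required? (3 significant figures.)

Required fraction k = V_out/V_in = 0.2623.
R1 = R2·(1/k − 1) = 5.14 × 2.812 = 14.46 kΩ.

R1 ≈ 14.5 kΩ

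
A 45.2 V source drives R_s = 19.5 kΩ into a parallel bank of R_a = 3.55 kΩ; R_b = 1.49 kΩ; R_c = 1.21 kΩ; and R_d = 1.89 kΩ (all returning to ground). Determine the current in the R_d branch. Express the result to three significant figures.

I ≈ 0.520 mA

Combine the parallel branches: R_p = (1/3.55 + 1/1.49 + 1/1.21 + 1/1.89)⁻¹ = 0.4332 kΩ.
V_A by voltage divider: V_A = 45.2 × 0.4332/(19.5 + 0.4332) = 0.9823 V.
I(R_d) = V_A / R_d = 0.9823/1.89 = 0.5197 mA.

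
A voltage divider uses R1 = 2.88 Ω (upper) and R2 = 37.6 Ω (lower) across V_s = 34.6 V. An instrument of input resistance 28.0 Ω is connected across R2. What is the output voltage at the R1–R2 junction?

V_out ≈ 29.3 V

R2 ‖ R_L = (37.6 × 28.0)/(37.6 + 28.0) = 16.05 Ω.
Then V_out = V_s · R2'/(R1 + R2') = 34.6 × 16.05/18.93 = 29.34 V.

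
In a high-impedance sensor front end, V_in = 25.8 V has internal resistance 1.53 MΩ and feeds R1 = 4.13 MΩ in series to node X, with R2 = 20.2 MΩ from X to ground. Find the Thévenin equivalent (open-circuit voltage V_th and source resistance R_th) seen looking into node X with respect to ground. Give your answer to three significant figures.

R1' = 1.53 + 4.13 = 5.660 MΩ (source resistance + R1).
With X open, the divider is unloaded: V_th = 25.8 × 20.2/25.86 = 20.15 V.
Looking into X with the source shorted: R_th = R1'·R2/(R1'+R2) = 5.660 × 20.2/25.86 = 4.421 MΩ.

V_th ≈ 20.2 V, R_th ≈ 4.42 MΩ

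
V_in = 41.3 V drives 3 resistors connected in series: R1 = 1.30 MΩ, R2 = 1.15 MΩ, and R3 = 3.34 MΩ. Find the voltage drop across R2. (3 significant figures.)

V ≈ 8.20 V

Series total: ΣR = 1.30 + 1.15 + 3.34 = 5.790 MΩ.
By the voltage-divider rule, V = 41.3 × 1.150/5.790 = 8.203 V.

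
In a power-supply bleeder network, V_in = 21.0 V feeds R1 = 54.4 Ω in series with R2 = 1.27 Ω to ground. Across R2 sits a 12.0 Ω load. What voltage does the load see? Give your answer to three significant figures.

V_out ≈ 0.434 V

The load sits in parallel with R2, giving an effective lower resistance R2' = R2·R_L/(R2+R_L) = 1.148 Ω.
Then V_out = V_in · R2'/(R1 + R2') = 21.0 × 1.148/55.55 = 0.4342 V.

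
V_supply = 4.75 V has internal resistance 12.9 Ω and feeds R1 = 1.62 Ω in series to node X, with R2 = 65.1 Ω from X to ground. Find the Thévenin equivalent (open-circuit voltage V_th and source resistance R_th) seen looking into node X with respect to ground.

R1' = 12.9 + 1.62 = 14.52 Ω (source resistance + R1).
With X open, the divider is unloaded: V_th = 4.75 × 65.1/79.62 = 3.884 V.
With V_supply suppressed (replaced by a short), R_th = R1' ‖ R2 = (14.52 × 65.1)/(14.52 + 65.1) = 11.87 Ω.

V_th ≈ 3.88 V, R_th ≈ 11.9 Ω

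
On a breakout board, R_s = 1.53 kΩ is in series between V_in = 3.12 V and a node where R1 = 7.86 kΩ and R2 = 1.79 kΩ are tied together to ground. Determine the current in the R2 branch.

Equivalent of the parallel group: R_p = 1.458 kΩ.
V_A by voltage divider: V_A = 3.12 × 1.458/(1.53 + 1.458) = 1.522 V.
Branch current I = V_A/R2 = 1.522/1.79 = 0.8505 mA.

I ≈ 0.850 mA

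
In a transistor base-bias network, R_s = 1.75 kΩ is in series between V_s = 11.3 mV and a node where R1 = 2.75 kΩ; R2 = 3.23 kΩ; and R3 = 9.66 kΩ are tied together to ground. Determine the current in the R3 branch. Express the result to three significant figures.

I ≈ 0.496 µA

Combine the parallel branches: R_p = (1/2.75 + 1/3.23 + 1/9.66)⁻¹ = 1.287 kΩ.
V_A = 11.3 × 1.287/3.037 = 4.790 mV.
Branch current I = V_A/R3 = 4.790/9.66 = 0.4958 µA.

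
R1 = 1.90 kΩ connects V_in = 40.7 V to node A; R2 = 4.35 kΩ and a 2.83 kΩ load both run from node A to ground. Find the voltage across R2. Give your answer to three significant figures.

V_out ≈ 19.3 V

R2 ‖ R_L = (4.35 × 2.83)/(4.35 + 2.83) = 1.715 kΩ.
Then V_out = V_in · R2'/(R1 + R2') = 40.7 × 1.715/3.615 = 19.31 V.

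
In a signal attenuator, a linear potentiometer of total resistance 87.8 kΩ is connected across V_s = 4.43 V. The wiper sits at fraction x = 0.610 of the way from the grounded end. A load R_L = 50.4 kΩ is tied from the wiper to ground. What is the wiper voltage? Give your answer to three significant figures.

V_out ≈ 1.91 V

The pot divides into 34.24 kΩ above the wiper and 53.56 kΩ below.
R_L loads the lower segment: effective lower R = 25.97 kΩ.
V_out = 4.43 × 25.97/(34.24 + 25.97) = 1.911 V.
(Unloaded: V_out = x·V_s = 2.70 V.)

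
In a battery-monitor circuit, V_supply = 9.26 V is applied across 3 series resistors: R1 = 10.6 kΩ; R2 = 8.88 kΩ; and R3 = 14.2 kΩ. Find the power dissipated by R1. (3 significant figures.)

P ≈ 0.801 mW

ΣR = 33.68 kΩ → I = 9.26/33.68 = 0.2749 mA.
V(R1) = I·R = 2.914 V; P = V·I = 2.914 × 0.2749 = 0.8013 mW.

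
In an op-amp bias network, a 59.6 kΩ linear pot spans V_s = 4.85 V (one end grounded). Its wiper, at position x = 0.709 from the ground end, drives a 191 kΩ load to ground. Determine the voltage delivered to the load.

V_out ≈ 3.23 V

Split the track: R_lower = x·R_p = 42.26 kΩ, R_upper = (1−x)·R_p = 17.34 kΩ.
(x·R_p) ‖ R_L = 34.60 kΩ.
Loaded-divider output: V_out = 4.85 × 0.6661 = 3.231 V.
(Unloaded: V_out = x·V_s = 3.44 V.)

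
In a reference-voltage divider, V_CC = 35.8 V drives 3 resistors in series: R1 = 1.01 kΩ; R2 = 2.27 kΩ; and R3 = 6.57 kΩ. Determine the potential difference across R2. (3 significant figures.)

V ≈ 8.25 V

Total series resistance ΣR = 1.01 + 2.27 + 6.57 = 9.850 kΩ.
By the voltage-divider rule, V = 35.8 × 2.270/9.850 = 8.250 V.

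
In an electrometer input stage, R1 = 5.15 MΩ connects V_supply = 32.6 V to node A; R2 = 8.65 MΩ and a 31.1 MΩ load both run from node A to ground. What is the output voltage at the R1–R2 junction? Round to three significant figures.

First combine the lower leg with the load: R2 ‖ R_L = 6.768 MΩ.
Then V_out = V_supply · R2'/(R1 + R2') = 32.6 × 6.768/11.92 = 18.51 V.

V_out ≈ 18.5 V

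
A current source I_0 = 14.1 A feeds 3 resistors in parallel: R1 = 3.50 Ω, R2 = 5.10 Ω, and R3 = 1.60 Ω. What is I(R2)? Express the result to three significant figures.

I ≈ 2.50 A

Conductances: ΣG = 1/3.50 + 1/5.10 + 1/1.60 = 1.107 (1/Ω).
By the current-divider rule, I = I_0 · G_k/ΣG = 14.1 × 0.1772 = 2.498 A.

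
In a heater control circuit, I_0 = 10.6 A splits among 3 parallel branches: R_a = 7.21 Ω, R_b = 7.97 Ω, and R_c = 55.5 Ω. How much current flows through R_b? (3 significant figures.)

ΣG = 1/7.21 + 1/7.97 + 1/55.5 = 0.2822.
By the current-divider rule, I = I_0 · G_k/ΣG = 10.6 × 0.4446 = 4.713 A.

I ≈ 4.71 A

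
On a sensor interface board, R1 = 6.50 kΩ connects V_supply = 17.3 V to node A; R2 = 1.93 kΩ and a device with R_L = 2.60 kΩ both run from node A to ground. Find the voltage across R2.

R2 ‖ R_L = (1.93 × 2.60)/(1.93 + 2.60) = 1.108 kΩ.
Voltage divider with the loaded lower leg: V_out = 17.3 × 1.108/(6.50 + 1.108) = 17.3 × 0.1456 = 2.519 V.

V_out ≈ 2.52 V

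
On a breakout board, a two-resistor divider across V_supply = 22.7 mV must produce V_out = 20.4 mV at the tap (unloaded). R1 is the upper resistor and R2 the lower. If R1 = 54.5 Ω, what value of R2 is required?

R2 ≈ 483 Ω

Required fraction k = V_out/V_supply = 0.8987.
So R2 = R1 · V_out/(V_supply − V_out) = 54.5 × 20.4/(22.7 − 20.4) = 54.5 × 8.870 = 483.4 Ω.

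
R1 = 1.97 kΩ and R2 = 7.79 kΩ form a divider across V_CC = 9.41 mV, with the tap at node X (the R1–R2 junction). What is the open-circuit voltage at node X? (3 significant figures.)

V_th ≈ 7.51 mV

With X open, the divider is unloaded: V_th = 9.41 × 7.79/9.760 = 7.511 mV.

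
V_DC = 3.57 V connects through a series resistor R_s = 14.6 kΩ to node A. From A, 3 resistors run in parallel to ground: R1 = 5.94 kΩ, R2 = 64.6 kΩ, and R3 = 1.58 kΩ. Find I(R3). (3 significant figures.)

Parallel bank: R_p = 1/(1/5.94 + 1/64.6 + 1/1.58) = 1.224 kΩ.
V_A by voltage divider: V_A = 3.57 × 1.224/(14.6 + 1.224) = 0.2762 V.
Branch current I = V_A/R3 = 0.2762/1.58 = 0.1748 mA.
(Check via current divider: I_total = 0.2256 mA; share G_k/ΣG = 0.7749 → same result.)

I ≈ 0.175 mA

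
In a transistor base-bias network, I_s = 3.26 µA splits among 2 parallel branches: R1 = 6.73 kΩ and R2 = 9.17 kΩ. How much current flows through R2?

For two parallel branches, I_k = I_s · (other R)/(sum of R).
So I = 3.26 × 6.73/15.90 = 1.380 µA.

I ≈ 1.38 µA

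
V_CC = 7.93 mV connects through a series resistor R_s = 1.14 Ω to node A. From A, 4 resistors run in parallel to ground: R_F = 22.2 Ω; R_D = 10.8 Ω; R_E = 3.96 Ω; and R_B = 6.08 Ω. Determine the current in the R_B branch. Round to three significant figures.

I ≈ 0.799 mA

Equivalent of the parallel group: R_p = 1.803 Ω.
V_A by voltage divider: V_A = 7.93 × 1.803/(1.14 + 1.803) = 4.858 mV.
I(R_B) = V_A / R_B = 4.858/6.08 = 0.7990 mA.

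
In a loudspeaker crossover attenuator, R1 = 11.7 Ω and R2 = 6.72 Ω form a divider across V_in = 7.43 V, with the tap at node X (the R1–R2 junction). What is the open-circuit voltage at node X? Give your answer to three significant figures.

V_th ≈ 2.71 V

Open-circuit (no load on X): V_th = V_in · R2/(R1 + R2) = 7.43 × 6.72/(11.70 + 6.72) = 2.711 V.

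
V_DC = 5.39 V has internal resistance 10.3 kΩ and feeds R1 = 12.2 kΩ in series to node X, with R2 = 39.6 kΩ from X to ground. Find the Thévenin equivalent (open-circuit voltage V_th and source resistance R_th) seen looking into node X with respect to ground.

V_th ≈ 3.44 V, R_th ≈ 14.3 kΩ

R1' = 10.3 + 12.2 = 22.50 kΩ (source resistance + R1).
With X open, the divider is unloaded: V_th = 5.39 × 39.6/62.10 = 3.437 V.
Zeroing V_DC shorts the top of R1' to ground, so R_th = R1' ‖ R2 = 14.35 kΩ.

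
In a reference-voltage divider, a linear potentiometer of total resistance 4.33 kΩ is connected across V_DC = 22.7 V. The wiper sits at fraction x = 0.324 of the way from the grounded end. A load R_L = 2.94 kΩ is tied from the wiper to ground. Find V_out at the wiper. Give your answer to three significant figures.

Lower segment x·R_p = 1.403 kΩ; upper segment (1−x)·R_p = 2.927 kΩ.
Lower segment in parallel with the load: 1.403 ‖ 2.94 = 0.9497 kΩ.
Then V_out = V_DC · 0.9497/(2.927 + 0.9497) = 5.561 V.

V_out ≈ 5.56 V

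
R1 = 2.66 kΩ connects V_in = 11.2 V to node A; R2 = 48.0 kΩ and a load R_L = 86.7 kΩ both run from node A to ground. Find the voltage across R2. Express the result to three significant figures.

R2 ‖ R_L = (48.0 × 86.7)/(48.0 + 86.7) = 30.90 kΩ.
Now apply the divider: V_out = 11.2 × 0.9207 = 10.31 V.

V_out ≈ 10.3 V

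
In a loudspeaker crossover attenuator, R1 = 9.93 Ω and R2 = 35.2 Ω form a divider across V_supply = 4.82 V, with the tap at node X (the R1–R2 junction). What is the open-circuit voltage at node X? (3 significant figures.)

V_th is the unloaded tap voltage: V_supply · R2/(R1+R2) = 4.82 × 0.7800 = 3.759 V.

V_th ≈ 3.76 V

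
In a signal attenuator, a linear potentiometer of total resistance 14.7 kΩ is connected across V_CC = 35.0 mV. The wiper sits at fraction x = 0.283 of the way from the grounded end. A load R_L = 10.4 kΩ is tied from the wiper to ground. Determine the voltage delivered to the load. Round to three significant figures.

V_out ≈ 7.70 mV

Lower segment x·R_p = 4.160 kΩ; upper segment (1−x)·R_p = 10.54 kΩ.
(x·R_p) ‖ R_L = 2.971 kΩ.
Then V_out = V_CC · 2.971/(10.54 + 2.971) = 7.697 mV.
(Unloaded: V_out = x·V_CC = 9.90 mV.)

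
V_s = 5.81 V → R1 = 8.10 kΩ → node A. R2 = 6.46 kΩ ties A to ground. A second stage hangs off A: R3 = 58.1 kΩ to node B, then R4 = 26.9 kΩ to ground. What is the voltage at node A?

V_A ≈ 2.47 V

Node A sees R2 in parallel with the series input of stage 2, R3 + R4 = 85.00 kΩ.
Effective lower resistance at A: R2 ‖ 85.00 = 6.004 kΩ.
So V_A = 5.81 × 0.4257 = 2.473 V.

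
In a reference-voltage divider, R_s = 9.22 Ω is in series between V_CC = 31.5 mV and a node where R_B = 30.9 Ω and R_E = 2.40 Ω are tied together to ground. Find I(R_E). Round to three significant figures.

I ≈ 2.55 mA

Combine the parallel branches: R_p = (1/30.9 + 1/2.40)⁻¹ = 2.227 Ω.
V_A = 31.5 × 2.227/11.45 = 6.128 mV.
Branch current I = V_A/R_E = 6.128/2.40 = 2.553 mA.
(Equivalently: I_total = 2.752 mA, then current-divider fraction G_k/ΣG = 0.9279.)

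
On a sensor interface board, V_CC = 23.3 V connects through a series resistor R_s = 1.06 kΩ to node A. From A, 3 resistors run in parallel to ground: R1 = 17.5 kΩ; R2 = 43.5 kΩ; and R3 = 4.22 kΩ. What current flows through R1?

Parallel bank: R_p = 1/(1/17.5 + 1/43.5 + 1/4.22) = 3.154 kΩ.
V_A by voltage divider: V_A = 23.3 × 3.154/(1.06 + 3.154) = 17.44 V.
Branch current I = V_A/R1 = 17.44/17.5 = 0.9965 mA.

I ≈ 0.996 mA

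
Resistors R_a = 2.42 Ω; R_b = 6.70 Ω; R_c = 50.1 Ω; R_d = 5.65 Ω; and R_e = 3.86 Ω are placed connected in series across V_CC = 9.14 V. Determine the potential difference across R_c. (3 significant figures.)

V ≈ 6.66 V

ΣR = 2.42 + 6.70 + 50.1 + 5.65 + 3.86 = 68.73 Ω.
V = V_CC · R/ΣR = 9.14 × 0.7289 = 6.663 V.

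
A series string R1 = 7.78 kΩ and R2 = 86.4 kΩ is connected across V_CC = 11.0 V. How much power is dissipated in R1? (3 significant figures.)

Series current I = V_CC/ΣR = 11.0/94.18 = 0.1168 mA.
P = I²R = 0.01364 × 7.78 = 0.1061 mW.

P ≈ 0.106 mW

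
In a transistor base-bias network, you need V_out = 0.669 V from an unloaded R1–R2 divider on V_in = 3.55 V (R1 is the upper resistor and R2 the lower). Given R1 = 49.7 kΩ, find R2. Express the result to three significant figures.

R2 ≈ 11.5 kΩ

Required fraction k = V_out/V_in = 0.1885.
So R2 = R1 · V_out/(V_in − V_out) = 49.7 × 0.669/(3.55 − 0.669) = 49.7 × 0.2322 = 11.54 kΩ.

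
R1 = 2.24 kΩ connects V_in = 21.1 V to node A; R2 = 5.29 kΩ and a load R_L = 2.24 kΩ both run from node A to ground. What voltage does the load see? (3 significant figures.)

The load sits in parallel with R2, giving an effective lower resistance R2' = R2·R_L/(R2+R_L) = 1.574 kΩ.
Voltage divider with the loaded lower leg: V_out = 21.1 × 1.574/(2.24 + 1.574) = 21.1 × 0.4126 = 8.707 V.

V_out ≈ 8.71 V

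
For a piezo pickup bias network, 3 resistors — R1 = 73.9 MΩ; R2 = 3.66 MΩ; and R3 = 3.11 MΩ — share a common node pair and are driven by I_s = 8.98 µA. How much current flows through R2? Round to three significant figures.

I ≈ 4.03 µA

Total conductance ΣG = 1/73.9 + 1/3.66 + 1/3.11 = 0.6083 (units of 1/MΩ).
By the current-divider rule, I = I_s · G_k/ΣG = 8.98 × 0.4492 = 4.033 µA.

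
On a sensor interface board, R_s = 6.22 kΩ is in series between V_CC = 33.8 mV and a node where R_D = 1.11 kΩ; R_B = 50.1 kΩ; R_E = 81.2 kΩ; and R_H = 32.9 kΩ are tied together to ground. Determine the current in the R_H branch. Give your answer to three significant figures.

I ≈ 0.147 µA

Combine the parallel branches: R_p = (1/1.11 + 1/50.1 + 1/81.2 + 1/32.9)⁻¹ = 1.038 kΩ.
Node voltage V_A = V_CC · R_p/(R_s + R_p) = 33.8 × 0.1430 = 4.833 mV.
I(R_H) = V_A / R_H = 4.833/32.9 = 0.1469 µA.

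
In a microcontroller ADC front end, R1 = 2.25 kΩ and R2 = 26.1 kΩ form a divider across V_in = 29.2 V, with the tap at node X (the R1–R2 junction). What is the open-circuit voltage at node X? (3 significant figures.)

V_th ≈ 26.9 V

Open-circuit (no load on X): V_th = V_in · R2/(R1 + R2) = 29.2 × 26.1/(2.250 + 26.1) = 26.88 V.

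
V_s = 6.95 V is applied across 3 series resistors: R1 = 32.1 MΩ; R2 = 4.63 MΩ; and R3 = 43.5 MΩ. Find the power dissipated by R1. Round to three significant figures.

P ≈ 0.241 µW

ΣR = 80.23 MΩ → I = 6.95/80.23 = 0.08663 µA.
P = I²R = 0.007504 × 32.1 = 0.2409 µW.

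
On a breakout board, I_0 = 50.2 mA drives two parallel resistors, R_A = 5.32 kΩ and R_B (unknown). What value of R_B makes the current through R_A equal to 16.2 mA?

R_B ≈ 2.53 kΩ

In a two-way split, I_A/I_0 = R_B/(R_A + R_B).
16.2/50.2 = R_B/(R_A + R_B) → R_B = R_A · (0.3227)/(1 − 0.3227) = 5.32 × 0.4765 = 2.535 kΩ.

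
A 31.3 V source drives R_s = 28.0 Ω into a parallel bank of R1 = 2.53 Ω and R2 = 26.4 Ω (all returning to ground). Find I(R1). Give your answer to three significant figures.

Equivalent of the parallel group: R_p = 2.309 Ω.
V_A by voltage divider: V_A = 31.3 × 2.309/(28.0 + 2.309) = 2.384 V.
Branch current I = V_A/R1 = 2.384/2.53 = 0.9424 A.

I ≈ 0.942 A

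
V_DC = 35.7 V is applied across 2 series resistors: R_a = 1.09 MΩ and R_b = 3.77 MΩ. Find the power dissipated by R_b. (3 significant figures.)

P ≈ 203 µW

The common current is I = 35.7/4.860 = 7.346 µA.
P(R_b) = I²·R_b = (7.346)² × 3.77 = 203.4 µW.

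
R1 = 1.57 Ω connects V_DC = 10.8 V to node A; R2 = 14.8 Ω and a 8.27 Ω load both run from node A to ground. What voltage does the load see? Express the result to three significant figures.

R2 ‖ R_L = (14.8 × 8.27)/(14.8 + 8.27) = 5.305 Ω.
Voltage divider with the loaded lower leg: V_out = 10.8 × 5.305/(1.57 + 5.305) = 10.8 × 0.7717 = 8.334 V.
(Unloaded it would be 9.76 V; the load pulls it down.)

V_out ≈ 8.33 V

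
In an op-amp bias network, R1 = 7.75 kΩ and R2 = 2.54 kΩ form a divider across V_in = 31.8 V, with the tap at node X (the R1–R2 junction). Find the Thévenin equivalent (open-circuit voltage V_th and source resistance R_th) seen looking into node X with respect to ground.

V_th is the unloaded tap voltage: V_in · R2/(R1+R2) = 31.8 × 0.2468 = 7.850 V.
With V_in suppressed (replaced by a short), R_th = R1 ‖ R2 = (7.750 × 2.54)/(7.750 + 2.54) = 1.913 kΩ.

V_th ≈ 7.85 V, R_th ≈ 1.91 kΩ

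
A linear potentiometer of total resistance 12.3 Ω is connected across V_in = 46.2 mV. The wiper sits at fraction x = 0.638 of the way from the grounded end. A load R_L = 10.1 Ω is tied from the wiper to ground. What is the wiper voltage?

V_out ≈ 23.0 mV

Split the track: R_lower = x·R_p = 7.847 Ω, R_upper = (1−x)·R_p = 4.453 Ω.
(x·R_p) ‖ R_L = 4.416 Ω.
V_out = 46.2 × 4.416/(4.453 + 4.416) = 23.01 mV.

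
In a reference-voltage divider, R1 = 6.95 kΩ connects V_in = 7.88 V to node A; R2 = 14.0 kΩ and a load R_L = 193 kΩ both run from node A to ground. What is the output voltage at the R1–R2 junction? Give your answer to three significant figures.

First combine the lower leg with the load: R2 ‖ R_L = 13.05 kΩ.
Now apply the divider: V_out = 7.88 × 0.6526 = 5.142 V.

V_out ≈ 5.14 V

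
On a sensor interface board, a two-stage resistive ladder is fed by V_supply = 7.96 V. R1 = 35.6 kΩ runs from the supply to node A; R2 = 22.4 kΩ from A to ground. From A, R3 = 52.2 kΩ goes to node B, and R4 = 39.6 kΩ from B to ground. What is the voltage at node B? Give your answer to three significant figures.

Node A sees R2 in parallel with the series input of stage 2, R3 + R4 = 91.80 kΩ.
R2 ‖ (R3+R4) = 18.01 kΩ.
First divider: V_A = V_supply · 18.01/(35.6 + 18.01) = 2.674 V.
Stage 2 is unloaded, so V_B = V_A · R4/(R3+R4) = 2.674 × 39.6/91.80 = 1.153 V.

V_B ≈ 1.15 V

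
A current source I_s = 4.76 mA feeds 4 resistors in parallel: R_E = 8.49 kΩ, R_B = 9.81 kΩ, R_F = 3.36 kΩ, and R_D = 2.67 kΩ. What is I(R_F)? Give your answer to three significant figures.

I ≈ 1.59 mA

Total conductance ΣG = 1/8.49 + 1/9.81 + 1/3.36 + 1/2.67 = 0.8919 (units of 1/kΩ).
R_F takes the fraction G_k/ΣG = 0.2976/0.8919 = 0.3337, so I = 4.76 × 0.3337 = 1.588 mA.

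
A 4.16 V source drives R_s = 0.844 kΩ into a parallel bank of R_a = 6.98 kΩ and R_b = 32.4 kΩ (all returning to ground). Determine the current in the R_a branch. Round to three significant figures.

Parallel bank: R_p = 1/(1/6.98 + 1/32.4) = 5.743 kΩ.
V_A by voltage divider: V_A = 4.16 × 5.743/(0.844 + 5.743) = 3.627 V.
I(R_a) = V_A / R_a = 3.627/6.98 = 0.5196 mA.
(Equivalently: I_total = 0.6316 mA, then current-divider fraction G_k/ΣG = 0.8228.)

I ≈ 0.520 mA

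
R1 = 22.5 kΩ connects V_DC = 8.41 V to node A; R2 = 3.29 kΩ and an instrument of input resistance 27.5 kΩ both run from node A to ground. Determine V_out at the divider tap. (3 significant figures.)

The load sits in parallel with R2, giving an effective lower resistance R2' = R2·R_L/(R2+R_L) = 2.938 kΩ.
Voltage divider with the loaded lower leg: V_out = 8.41 × 2.938/(22.5 + 2.938) = 8.41 × 0.1155 = 0.9715 V.
(Unloaded it would be 1.07 V; the load pulls it down.)

V_out ≈ 0.971 V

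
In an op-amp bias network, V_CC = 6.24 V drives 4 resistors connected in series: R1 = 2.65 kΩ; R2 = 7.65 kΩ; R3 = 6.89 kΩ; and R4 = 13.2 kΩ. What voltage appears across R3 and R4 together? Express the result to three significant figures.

V ≈ 4.13 V

ΣR = 2.65 + 7.65 + 6.89 + 13.2 = 30.39 kΩ.
R_{R3..R4} = 6.89 + 13.2 = 20.09 kΩ.
By the voltage-divider rule, V = 6.24 × 20.09/30.39 = 4.125 V.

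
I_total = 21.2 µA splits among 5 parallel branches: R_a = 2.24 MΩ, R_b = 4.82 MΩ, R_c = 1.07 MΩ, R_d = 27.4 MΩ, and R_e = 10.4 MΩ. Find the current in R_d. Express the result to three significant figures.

Conductances: ΣG = 1/2.24 + 1/4.82 + 1/1.07 + 1/27.4 + 1/10.4 = 1.721 (1/MΩ).
R_d takes the fraction G_k/ΣG = 0.03650/1.721 = 0.02120, so I = 21.2 × 0.02120 = 0.4495 µA.

I ≈ 0.450 µA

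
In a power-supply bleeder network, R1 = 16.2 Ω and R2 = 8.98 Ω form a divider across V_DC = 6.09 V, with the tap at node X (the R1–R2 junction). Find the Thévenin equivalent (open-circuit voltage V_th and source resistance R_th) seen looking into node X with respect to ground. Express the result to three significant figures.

Open-circuit (no load on X): V_th = V_DC · R2/(R1 + R2) = 6.09 × 8.98/(16.20 + 8.98) = 2.172 V.
With V_DC suppressed (replaced by a short), R_th = R1 ‖ R2 = (16.20 × 8.98)/(16.20 + 8.98) = 5.777 Ω.

V_th ≈ 2.17 V, R_th ≈ 5.78 Ω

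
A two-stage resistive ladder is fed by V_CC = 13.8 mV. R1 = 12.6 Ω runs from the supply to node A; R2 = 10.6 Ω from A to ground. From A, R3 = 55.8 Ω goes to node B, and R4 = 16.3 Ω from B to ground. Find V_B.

Node A sees R2 in parallel with the series input of stage 2, R3 + R4 = 72.10 Ω.
Effective lower resistance at A: R2 ‖ 72.10 = 9.241 Ω.
So V_A = 13.8 × 0.4231 = 5.839 mV.
Then the unloaded second divider: V_B = V_A × R4/(R3+R4) = 5.839 × 0.2261 = 1.320 mV.

V_B ≈ 1.32 mV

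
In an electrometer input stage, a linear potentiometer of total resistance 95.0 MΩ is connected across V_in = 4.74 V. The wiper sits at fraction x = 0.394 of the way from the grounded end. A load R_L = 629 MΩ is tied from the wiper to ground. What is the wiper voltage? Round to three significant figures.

Lower segment x·R_p = 37.43 MΩ; upper segment (1−x)·R_p = 57.57 MΩ.
(x·R_p) ‖ R_L = 35.33 MΩ.
Then V_out = V_in · 35.33/(57.57 + 35.33) = 1.803 V.
(Unloaded: V_out = x·V_in = 1.87 V.)

V_out ≈ 1.80 V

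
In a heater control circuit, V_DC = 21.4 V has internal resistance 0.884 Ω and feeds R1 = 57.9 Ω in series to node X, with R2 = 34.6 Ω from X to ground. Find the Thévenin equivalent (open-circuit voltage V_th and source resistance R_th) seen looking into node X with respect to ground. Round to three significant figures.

R1' = 0.884 + 57.9 = 58.78 Ω (source resistance + R1).
Open-circuit (no load on X): V_th = V_DC · R2/(R1' + R2) = 21.4 × 34.6/(58.78 + 34.6) = 7.929 V.
With V_DC suppressed (replaced by a short), R_th = R1' ‖ R2 = (58.78 × 34.6)/(58.78 + 34.6) = 21.78 Ω.

V_th ≈ 7.93 V, R_th ≈ 21.8 Ω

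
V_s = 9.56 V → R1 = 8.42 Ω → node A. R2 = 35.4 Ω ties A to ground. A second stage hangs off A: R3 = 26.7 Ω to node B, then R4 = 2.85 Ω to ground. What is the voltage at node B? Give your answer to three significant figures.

V_B ≈ 0.605 V

The second stage (R3 + R4 = 29.55 Ω) loads node A in parallel with R2.
Effective lower resistance at A: R2 ‖ 29.55 = 16.11 Ω.
First divider: V_A = V_s · 16.11/(8.42 + 16.11) = 6.278 V.
V_B = V_A × 0.09645 = 0.6055 V.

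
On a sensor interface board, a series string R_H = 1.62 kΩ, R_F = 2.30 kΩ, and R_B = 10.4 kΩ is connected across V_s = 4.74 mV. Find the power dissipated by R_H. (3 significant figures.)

ΣR = 14.32 kΩ → I = 4.74/14.32 = 0.3310 µA.
V(R_H) = I·R = 0.5362 mV; P = V·I = 0.5362 × 0.3310 = 0.1775 nW.

P ≈ 0.177 nW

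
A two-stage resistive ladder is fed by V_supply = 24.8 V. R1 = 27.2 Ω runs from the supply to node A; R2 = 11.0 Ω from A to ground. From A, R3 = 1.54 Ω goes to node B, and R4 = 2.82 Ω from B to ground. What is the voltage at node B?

V_B ≈ 1.65 V

The second stage (R3 + R4 = 4.360 Ω) loads node A in parallel with R2.
R2 ‖ (R3+R4) = 3.122 Ω.
So V_A = 24.8 × 0.1030 = 2.554 V.
V_B = V_A × 0.6468 = 1.652 V.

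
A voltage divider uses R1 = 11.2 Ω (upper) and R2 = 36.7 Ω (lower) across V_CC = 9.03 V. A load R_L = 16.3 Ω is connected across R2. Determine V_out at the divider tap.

V_out ≈ 4.53 V

R2 ‖ R_L = (36.7 × 16.3)/(36.7 + 16.3) = 11.29 Ω.
Voltage divider with the loaded lower leg: V_out = 9.03 × 11.29/(11.2 + 11.29) = 9.03 × 0.5019 = 4.532 V.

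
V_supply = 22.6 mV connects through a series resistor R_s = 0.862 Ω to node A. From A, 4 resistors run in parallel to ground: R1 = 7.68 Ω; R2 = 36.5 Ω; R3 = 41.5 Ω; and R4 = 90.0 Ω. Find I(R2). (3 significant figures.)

I ≈ 0.531 mA

Equivalent of the parallel group: R_p = 5.186 Ω.
Node voltage V_A = V_supply · R_p/(R_s + R_p) = 22.6 × 0.8575 = 19.38 mV.
I(R2) = V_A / R2 = 19.38/36.5 = 0.5309 mA.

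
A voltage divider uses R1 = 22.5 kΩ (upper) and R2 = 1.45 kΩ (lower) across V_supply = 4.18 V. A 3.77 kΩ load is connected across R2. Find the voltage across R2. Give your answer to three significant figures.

V_out ≈ 0.186 V

R2 ‖ R_L = (1.45 × 3.77)/(1.45 + 3.77) = 1.047 kΩ.
Then V_out = V_supply · R2'/(R1 + R2') = 4.18 × 1.047/23.55 = 0.1859 V.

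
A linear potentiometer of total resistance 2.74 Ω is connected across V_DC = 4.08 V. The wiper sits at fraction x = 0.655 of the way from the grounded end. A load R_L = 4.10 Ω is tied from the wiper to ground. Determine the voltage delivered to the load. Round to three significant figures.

The pot divides into 0.9453 Ω above the wiper and 1.795 Ω below.
Lower segment in parallel with the load: 1.795 ‖ 4.10 = 1.248 Ω.
Loaded-divider output: V_out = 4.08 × 0.5691 = 2.322 V.

V_out ≈ 2.32 V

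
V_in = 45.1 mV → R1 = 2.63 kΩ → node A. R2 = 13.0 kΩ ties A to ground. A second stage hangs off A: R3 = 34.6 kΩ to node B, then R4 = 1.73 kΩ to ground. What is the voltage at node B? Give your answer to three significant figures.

Node A sees R2 in parallel with the series input of stage 2, R3 + R4 = 36.33 kΩ.
R2 ‖ (R3+R4) = 9.574 kΩ.
V_A = 45.1 × 9.574/(2.63 + 9.574) = 35.38 mV.
V_B = V_A × 0.04762 = 1.685 mV.

V_B ≈ 1.68 mV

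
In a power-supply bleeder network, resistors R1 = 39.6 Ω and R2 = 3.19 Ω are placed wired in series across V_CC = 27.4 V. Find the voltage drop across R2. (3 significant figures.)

V ≈ 2.04 V

Total series resistance ΣR = 39.6 + 3.19 = 42.79 Ω.
By the voltage-divider rule, V = 27.4 × 3.190/42.79 = 2.043 V.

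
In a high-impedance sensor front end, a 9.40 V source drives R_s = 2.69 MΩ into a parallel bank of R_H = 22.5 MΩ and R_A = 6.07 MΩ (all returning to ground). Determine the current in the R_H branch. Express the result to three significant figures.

I ≈ 0.267 µA

Combine the parallel branches: R_p = (1/22.5 + 1/6.07)⁻¹ = 4.780 MΩ.
V_A by voltage divider: V_A = 9.40 × 4.780/(2.69 + 4.780) = 6.015 V.
Branch current I = V_A/R_H = 6.015/22.5 = 0.2673 µA.
(Equivalently: I_total = 1.258 µA, then current-divider fraction G_k/ΣG = 0.2125.)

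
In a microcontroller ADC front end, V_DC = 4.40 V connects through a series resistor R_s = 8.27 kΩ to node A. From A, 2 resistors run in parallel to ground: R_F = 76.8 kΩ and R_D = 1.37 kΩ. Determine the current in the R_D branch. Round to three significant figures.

Parallel bank: R_p = 1/(1/76.8 + 1/1.37) = 1.346 kΩ.
V_A = 4.40 × 1.346/9.616 = 0.6159 V.
I(R_D) = V_A / R_D = 0.6159/1.37 = 0.4496 mA.

I ≈ 0.450 mA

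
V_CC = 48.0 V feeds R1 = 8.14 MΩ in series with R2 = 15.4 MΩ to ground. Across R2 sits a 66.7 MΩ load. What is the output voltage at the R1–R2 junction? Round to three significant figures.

First combine the lower leg with the load: R2 ‖ R_L = 12.51 MΩ.
Now apply the divider: V_out = 48.0 × 0.6058 = 29.08 V.
(Unloaded it would be 31.4 V; the load pulls it down.)

V_out ≈ 29.1 V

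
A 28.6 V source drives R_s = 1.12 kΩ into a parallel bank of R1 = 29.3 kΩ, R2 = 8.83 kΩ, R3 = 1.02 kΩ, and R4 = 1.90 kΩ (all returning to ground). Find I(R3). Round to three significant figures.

I ≈ 9.83 mA

Combine the parallel branches: R_p = (1/29.3 + 1/8.83 + 1/1.02 + 1/1.90)⁻¹ = 0.6046 kΩ.
Node voltage V_A = V_DC · R_p/(R_s + R_p) = 28.6 × 0.3506 = 10.03 V.
Branch current I = V_A/R3 = 10.03/1.02 = 9.829 mA.
(Equivalently: I_total = 16.58 mA, then current-divider fraction G_k/ΣG = 0.5927.)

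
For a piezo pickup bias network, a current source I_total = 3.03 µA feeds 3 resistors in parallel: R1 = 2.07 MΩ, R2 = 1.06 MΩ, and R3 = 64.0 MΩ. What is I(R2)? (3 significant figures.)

ΣG = 1/2.07 + 1/1.06 + 1/64.0 = 1.442.
R2 takes the fraction G_k/ΣG = 0.9434/1.442 = 0.6542, so I = 3.03 × 0.6542 = 1.982 µA.

I ≈ 1.98 µA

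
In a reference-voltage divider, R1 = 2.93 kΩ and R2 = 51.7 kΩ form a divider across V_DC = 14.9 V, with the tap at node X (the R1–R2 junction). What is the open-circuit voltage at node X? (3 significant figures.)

V_th ≈ 14.1 V

With X open, the divider is unloaded: V_th = 14.9 × 51.7/54.63 = 14.10 V.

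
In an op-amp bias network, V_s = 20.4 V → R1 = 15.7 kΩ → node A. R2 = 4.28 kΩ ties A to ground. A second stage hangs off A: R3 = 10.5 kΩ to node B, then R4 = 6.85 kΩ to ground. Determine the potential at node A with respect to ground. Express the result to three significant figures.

Looking into the second stage from A: R3 + R4 = 17.35 kΩ appears in parallel with R2.
R2 ‖ (R3+R4) = 3.433 kΩ.
First divider: V_A = V_s · 3.433/(15.7 + 3.433) = 3.660 V.

V_A ≈ 3.66 V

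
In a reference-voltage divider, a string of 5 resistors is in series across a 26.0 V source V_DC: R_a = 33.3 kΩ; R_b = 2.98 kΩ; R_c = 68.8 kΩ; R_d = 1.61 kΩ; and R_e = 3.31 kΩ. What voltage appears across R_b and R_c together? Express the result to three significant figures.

Total series resistance ΣR = 33.3 + 2.98 + 68.8 + 1.61 + 3.31 = 110.0 kΩ.
R_{R_b..R_c} = 2.98 + 68.8 = 71.78 kΩ.
By the voltage-divider rule, V = 26.0 × 71.78/110.0 = 16.97 V.

V ≈ 17.0 V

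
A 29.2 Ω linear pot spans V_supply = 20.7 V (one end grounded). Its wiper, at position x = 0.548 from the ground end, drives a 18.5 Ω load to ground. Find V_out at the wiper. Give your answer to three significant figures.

Split the track: R_lower = x·R_p = 16.00 Ω, R_upper = (1−x)·R_p = 13.20 Ω.
Lower segment in parallel with the load: 16.00 ‖ 18.5 = 8.580 Ω.
Loaded-divider output: V_out = 20.7 × 0.3940 = 8.155 V.

V_out ≈ 8.16 V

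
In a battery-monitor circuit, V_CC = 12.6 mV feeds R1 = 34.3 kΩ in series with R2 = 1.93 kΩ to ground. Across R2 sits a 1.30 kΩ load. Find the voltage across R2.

V_out ≈ 0.279 mV

First combine the lower leg with the load: R2 ‖ R_L = 0.7768 kΩ.
Voltage divider with the loaded lower leg: V_out = 12.6 × 0.7768/(34.3 + 0.7768) = 12.6 × 0.02215 = 0.2790 mV.
(Unloaded it would be 0.671 mV; the load pulls it down.)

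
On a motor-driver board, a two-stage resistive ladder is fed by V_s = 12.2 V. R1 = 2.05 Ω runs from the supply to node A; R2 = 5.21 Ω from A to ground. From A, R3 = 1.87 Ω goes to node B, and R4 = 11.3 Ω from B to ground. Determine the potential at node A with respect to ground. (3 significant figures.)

V_A ≈ 7.88 V

Looking into the second stage from A: R3 + R4 = 13.17 Ω appears in parallel with R2.
R2 ‖ (R3+R4) = 3.733 Ω.
So V_A = 12.2 × 0.6455 = 7.875 V.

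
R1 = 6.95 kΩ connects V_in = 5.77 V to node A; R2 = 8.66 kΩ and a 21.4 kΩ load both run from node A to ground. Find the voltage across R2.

V_out ≈ 2.71 V

First combine the lower leg with the load: R2 ‖ R_L = 6.165 kΩ.
Voltage divider with the loaded lower leg: V_out = 5.77 × 6.165/(6.95 + 6.165) = 5.77 × 0.4701 = 2.712 V.
(Unloaded it would be 3.20 V; the load pulls it down.)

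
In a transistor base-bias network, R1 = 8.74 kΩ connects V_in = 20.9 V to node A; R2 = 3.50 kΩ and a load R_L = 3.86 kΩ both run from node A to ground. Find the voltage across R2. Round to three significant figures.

V_out ≈ 3.63 V

R2 ‖ R_L = (3.50 × 3.86)/(3.50 + 3.86) = 1.836 kΩ.
Now apply the divider: V_out = 20.9 × 0.1736 = 3.628 V.
(Unloaded it would be 5.98 V; the load pulls it down.)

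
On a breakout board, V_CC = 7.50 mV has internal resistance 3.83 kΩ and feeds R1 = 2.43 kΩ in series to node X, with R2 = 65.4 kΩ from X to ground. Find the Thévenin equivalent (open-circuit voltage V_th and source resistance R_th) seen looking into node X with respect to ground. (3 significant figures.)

V_th ≈ 6.84 mV, R_th ≈ 5.71 kΩ

R1' = 3.83 + 2.43 = 6.260 kΩ (source resistance + R1).
V_th is the unloaded tap voltage: V_CC · R2/(R1'+R2) = 7.50 × 0.9126 = 6.845 mV.
Looking into X with the source shorted: R_th = R1'·R2/(R1'+R2) = 6.260 × 65.4/71.66 = 5.713 kΩ.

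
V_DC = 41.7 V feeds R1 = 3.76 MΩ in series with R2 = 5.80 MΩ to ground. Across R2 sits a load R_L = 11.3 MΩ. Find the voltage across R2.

R2 ‖ R_L = (5.80 × 11.3)/(5.80 + 11.3) = 3.833 MΩ.
Now apply the divider: V_out = 41.7 × 0.5048 = 21.05 V.

V_out ≈ 21.0 V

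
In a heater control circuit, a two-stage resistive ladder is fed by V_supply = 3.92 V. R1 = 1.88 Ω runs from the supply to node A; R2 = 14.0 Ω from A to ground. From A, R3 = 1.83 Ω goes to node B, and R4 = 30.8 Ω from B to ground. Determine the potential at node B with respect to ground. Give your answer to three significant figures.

V_B ≈ 3.10 V

Node A sees R2 in parallel with the series input of stage 2, R3 + R4 = 32.63 Ω.
Effective lower resistance at A: R2 ‖ 32.63 = 9.797 Ω.
V_A = 3.92 × 9.797/(1.88 + 9.797) = 3.289 V.
V_B = V_A × 0.9439 = 3.104 V.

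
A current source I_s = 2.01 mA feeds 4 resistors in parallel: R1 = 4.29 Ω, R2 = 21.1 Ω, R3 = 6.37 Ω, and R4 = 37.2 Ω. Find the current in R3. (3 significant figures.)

ΣG = 1/4.29 + 1/21.1 + 1/6.37 + 1/37.2 = 0.4644.
By the current-divider rule, I = I_s · G_k/ΣG = 2.01 × 0.3381 = 0.6795 mA.

I ≈ 0.680 mA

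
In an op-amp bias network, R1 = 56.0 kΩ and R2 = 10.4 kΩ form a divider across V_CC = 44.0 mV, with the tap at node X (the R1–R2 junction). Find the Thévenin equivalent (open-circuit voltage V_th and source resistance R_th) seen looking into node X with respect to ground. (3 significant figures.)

V_th ≈ 6.89 mV, R_th ≈ 8.77 kΩ

V_th is the unloaded tap voltage: V_CC · R2/(R1+R2) = 44.0 × 0.1566 = 6.892 mV.
Looking into X with the source shorted: R_th = R1·R2/(R1+R2) = 56.00 × 10.4/66.40 = 8.771 kΩ.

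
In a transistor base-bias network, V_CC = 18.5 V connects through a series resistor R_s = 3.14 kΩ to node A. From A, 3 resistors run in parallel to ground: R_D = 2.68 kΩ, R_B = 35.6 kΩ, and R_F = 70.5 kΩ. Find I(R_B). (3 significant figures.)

Equivalent of the parallel group: R_p = 2.407 kΩ.
Node voltage V_A = V_CC · R_p/(R_s + R_p) = 18.5 × 0.4340 = 8.028 V.
Branch current I = V_A/R_B = 8.028/35.6 = 0.2255 mA.

I ≈ 0.226 mA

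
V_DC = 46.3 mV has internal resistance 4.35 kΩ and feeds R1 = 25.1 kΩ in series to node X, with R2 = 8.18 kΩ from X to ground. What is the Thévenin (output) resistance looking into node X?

R1' = 4.35 + 25.1 = 29.45 kΩ (source resistance + R1).
Zeroing V_DC shorts the top of R1' to ground, so R_th = R1' ‖ R2 = 6.402 kΩ.

R_th ≈ 6.40 kΩ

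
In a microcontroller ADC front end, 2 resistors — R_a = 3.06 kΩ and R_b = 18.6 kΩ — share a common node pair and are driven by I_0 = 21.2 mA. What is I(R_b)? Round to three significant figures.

With just two branches, the current splits inversely with resistance.
So I = 21.2 × 3.06/21.66 = 2.995 mA.

I ≈ 3.00 mA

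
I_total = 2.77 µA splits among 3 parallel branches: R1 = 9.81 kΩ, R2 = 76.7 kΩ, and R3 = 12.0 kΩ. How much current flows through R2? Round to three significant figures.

Conductances: ΣG = 1/9.81 + 1/76.7 + 1/12.0 = 0.1983 (1/kΩ).
Current divider: I(R2) = I_total · G_k/ΣG = 2.77 × (0.01304/0.1983) = 2.77 × 0.06575 = 0.1821 µA.

I ≈ 0.182 µA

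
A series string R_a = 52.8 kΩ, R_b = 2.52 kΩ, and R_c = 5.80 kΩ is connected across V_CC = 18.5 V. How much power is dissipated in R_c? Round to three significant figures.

Series current I = V_CC/ΣR = 18.5/61.12 = 0.3027 mA.
P = I²R = 0.09162 × 5.80 = 0.5314 mW.

P ≈ 0.531 mW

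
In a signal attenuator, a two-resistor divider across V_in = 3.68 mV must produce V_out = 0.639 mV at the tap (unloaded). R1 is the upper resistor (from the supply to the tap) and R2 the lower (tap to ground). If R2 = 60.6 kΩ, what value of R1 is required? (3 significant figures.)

The divider ratio is R2/(R1+R2) = 0.639/3.68 = 0.1736.
R1 = R2·(1/k − 1) = 60.6 × 4.759 = 288.4 kΩ.

R1 ≈ 288 kΩ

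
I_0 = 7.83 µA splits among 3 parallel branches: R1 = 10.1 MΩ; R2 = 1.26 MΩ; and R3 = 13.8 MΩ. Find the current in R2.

I ≈ 6.44 µA

Conductances: ΣG = 1/10.1 + 1/1.26 + 1/13.8 = 0.9651 (1/MΩ).
Current divider: I(R2) = I_0 · G_k/ΣG = 7.83 × (0.7937/0.9651) = 7.83 × 0.8223 = 6.439 µA.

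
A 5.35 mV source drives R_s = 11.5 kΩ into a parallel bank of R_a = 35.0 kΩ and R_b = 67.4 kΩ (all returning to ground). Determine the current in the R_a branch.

I ≈ 0.102 µA

Combine the parallel branches: R_p = (1/35.0 + 1/67.4)⁻¹ = 23.04 kΩ.
V_A = 5.35 × 23.04/34.54 = 3.569 mV.
Branch current I = V_A/R_a = 3.569/35.0 = 0.1020 µA.
(Check via current divider: I_total = 0.1549 µA; share G_k/ΣG = 0.6582 → same result.)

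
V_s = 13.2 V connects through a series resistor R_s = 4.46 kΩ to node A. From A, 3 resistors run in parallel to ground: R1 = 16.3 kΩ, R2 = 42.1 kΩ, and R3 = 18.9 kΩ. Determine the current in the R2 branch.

I ≈ 0.194 mA

Equivalent of the parallel group: R_p = 7.246 kΩ.
Node voltage V_A = V_s · R_p/(R_s + R_p) = 13.2 × 0.6190 = 8.171 V.
Branch current I = V_A/R2 = 8.171/42.1 = 0.1941 mA.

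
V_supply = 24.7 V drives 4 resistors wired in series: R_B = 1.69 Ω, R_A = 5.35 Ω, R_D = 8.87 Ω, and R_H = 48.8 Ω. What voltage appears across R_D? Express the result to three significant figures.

ΣR = 1.69 + 5.35 + 8.87 + 48.8 = 64.71 Ω.
Voltage divider: V = V_supply · (8.870 / 64.71) = 24.7 × 0.1371 = 3.386 V.

V ≈ 3.39 V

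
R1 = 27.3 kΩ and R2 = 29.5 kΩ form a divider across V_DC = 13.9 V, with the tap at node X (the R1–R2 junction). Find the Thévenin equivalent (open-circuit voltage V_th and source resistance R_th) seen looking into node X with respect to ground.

With X open, the divider is unloaded: V_th = 13.9 × 29.5/56.80 = 7.219 V.
With V_DC suppressed (replaced by a short), R_th = R1 ‖ R2 = (27.30 × 29.5)/(27.30 + 29.5) = 14.18 kΩ.

V_th ≈ 7.22 V, R_th ≈ 14.2 kΩ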